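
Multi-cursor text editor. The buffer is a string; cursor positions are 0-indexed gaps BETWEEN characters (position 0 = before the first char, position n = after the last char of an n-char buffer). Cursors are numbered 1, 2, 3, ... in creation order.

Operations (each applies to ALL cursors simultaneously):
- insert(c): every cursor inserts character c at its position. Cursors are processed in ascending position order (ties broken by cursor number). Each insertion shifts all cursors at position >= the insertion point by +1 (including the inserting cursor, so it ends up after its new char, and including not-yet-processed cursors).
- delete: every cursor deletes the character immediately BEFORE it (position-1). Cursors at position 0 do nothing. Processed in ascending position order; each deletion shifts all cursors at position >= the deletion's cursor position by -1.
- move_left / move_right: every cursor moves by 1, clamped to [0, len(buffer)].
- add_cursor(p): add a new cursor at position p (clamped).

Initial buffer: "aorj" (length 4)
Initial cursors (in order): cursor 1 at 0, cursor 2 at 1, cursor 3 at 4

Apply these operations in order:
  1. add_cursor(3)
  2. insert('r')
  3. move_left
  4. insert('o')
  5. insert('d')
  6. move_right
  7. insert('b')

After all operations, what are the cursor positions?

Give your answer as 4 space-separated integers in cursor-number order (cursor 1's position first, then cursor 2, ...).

Answer: 4 9 20 15

Derivation:
After op 1 (add_cursor(3)): buffer="aorj" (len 4), cursors c1@0 c2@1 c4@3 c3@4, authorship ....
After op 2 (insert('r')): buffer="rarorrjr" (len 8), cursors c1@1 c2@3 c4@6 c3@8, authorship 1.2..4.3
After op 3 (move_left): buffer="rarorrjr" (len 8), cursors c1@0 c2@2 c4@5 c3@7, authorship 1.2..4.3
After op 4 (insert('o')): buffer="oraorororjor" (len 12), cursors c1@1 c2@4 c4@8 c3@11, authorship 11.22..44.33
After op 5 (insert('d')): buffer="odraodrorodrjodr" (len 16), cursors c1@2 c2@6 c4@11 c3@15, authorship 111.222..444.333
After op 6 (move_right): buffer="odraodrorodrjodr" (len 16), cursors c1@3 c2@7 c4@12 c3@16, authorship 111.222..444.333
After op 7 (insert('b')): buffer="odrbaodrborodrbjodrb" (len 20), cursors c1@4 c2@9 c4@15 c3@20, authorship 1111.2222..4444.3333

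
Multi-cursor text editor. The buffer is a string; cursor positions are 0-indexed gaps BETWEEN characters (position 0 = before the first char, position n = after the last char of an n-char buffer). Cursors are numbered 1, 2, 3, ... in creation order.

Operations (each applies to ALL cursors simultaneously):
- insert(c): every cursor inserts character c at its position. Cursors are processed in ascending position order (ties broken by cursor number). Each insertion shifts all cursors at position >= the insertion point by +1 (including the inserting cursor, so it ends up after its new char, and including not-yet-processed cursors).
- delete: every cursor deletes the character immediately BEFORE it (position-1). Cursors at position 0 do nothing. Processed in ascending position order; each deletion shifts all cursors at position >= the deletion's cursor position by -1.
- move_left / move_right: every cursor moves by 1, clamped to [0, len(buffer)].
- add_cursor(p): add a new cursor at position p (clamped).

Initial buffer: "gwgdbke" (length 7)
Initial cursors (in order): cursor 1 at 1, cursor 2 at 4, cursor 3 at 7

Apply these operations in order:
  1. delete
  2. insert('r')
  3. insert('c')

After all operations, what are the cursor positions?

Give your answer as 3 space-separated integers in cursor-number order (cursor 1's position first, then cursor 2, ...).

Answer: 2 6 10

Derivation:
After op 1 (delete): buffer="wgbk" (len 4), cursors c1@0 c2@2 c3@4, authorship ....
After op 2 (insert('r')): buffer="rwgrbkr" (len 7), cursors c1@1 c2@4 c3@7, authorship 1..2..3
After op 3 (insert('c')): buffer="rcwgrcbkrc" (len 10), cursors c1@2 c2@6 c3@10, authorship 11..22..33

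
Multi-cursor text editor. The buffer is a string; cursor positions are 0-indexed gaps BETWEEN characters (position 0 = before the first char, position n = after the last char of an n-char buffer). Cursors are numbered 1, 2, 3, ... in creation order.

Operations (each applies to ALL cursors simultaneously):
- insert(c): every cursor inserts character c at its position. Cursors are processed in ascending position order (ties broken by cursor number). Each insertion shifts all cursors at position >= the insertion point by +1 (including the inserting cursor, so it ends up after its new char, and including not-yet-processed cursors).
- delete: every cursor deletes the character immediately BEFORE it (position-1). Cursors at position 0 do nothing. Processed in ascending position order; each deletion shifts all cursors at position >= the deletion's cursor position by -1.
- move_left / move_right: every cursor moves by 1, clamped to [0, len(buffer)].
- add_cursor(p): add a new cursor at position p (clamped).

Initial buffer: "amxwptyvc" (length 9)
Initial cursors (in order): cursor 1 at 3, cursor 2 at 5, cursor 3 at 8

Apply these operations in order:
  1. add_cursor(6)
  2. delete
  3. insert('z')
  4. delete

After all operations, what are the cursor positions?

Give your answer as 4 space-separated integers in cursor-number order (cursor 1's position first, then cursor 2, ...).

Answer: 2 3 4 3

Derivation:
After op 1 (add_cursor(6)): buffer="amxwptyvc" (len 9), cursors c1@3 c2@5 c4@6 c3@8, authorship .........
After op 2 (delete): buffer="amwyc" (len 5), cursors c1@2 c2@3 c4@3 c3@4, authorship .....
After op 3 (insert('z')): buffer="amzwzzyzc" (len 9), cursors c1@3 c2@6 c4@6 c3@8, authorship ..1.24.3.
After op 4 (delete): buffer="amwyc" (len 5), cursors c1@2 c2@3 c4@3 c3@4, authorship .....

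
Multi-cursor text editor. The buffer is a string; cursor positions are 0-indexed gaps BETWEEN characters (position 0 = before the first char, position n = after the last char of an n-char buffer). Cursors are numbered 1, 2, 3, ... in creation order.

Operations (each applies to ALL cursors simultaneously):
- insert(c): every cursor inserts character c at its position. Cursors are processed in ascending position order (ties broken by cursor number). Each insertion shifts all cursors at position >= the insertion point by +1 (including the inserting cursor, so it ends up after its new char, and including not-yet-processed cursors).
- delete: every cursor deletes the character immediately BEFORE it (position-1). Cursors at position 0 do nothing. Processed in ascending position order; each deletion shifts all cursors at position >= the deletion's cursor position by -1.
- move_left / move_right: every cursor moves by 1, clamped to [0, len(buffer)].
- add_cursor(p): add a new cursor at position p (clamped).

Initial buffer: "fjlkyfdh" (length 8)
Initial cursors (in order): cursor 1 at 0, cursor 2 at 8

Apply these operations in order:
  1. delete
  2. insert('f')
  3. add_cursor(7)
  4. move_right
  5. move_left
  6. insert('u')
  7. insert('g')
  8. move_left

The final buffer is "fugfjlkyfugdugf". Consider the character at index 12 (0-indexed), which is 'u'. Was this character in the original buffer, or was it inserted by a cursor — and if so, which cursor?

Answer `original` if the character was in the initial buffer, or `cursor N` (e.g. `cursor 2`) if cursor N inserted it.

Answer: cursor 2

Derivation:
After op 1 (delete): buffer="fjlkyfd" (len 7), cursors c1@0 c2@7, authorship .......
After op 2 (insert('f')): buffer="ffjlkyfdf" (len 9), cursors c1@1 c2@9, authorship 1.......2
After op 3 (add_cursor(7)): buffer="ffjlkyfdf" (len 9), cursors c1@1 c3@7 c2@9, authorship 1.......2
After op 4 (move_right): buffer="ffjlkyfdf" (len 9), cursors c1@2 c3@8 c2@9, authorship 1.......2
After op 5 (move_left): buffer="ffjlkyfdf" (len 9), cursors c1@1 c3@7 c2@8, authorship 1.......2
After op 6 (insert('u')): buffer="fufjlkyfuduf" (len 12), cursors c1@2 c3@9 c2@11, authorship 11......3.22
After op 7 (insert('g')): buffer="fugfjlkyfugdugf" (len 15), cursors c1@3 c3@11 c2@14, authorship 111......33.222
After op 8 (move_left): buffer="fugfjlkyfugdugf" (len 15), cursors c1@2 c3@10 c2@13, authorship 111......33.222
Authorship (.=original, N=cursor N): 1 1 1 . . . . . . 3 3 . 2 2 2
Index 12: author = 2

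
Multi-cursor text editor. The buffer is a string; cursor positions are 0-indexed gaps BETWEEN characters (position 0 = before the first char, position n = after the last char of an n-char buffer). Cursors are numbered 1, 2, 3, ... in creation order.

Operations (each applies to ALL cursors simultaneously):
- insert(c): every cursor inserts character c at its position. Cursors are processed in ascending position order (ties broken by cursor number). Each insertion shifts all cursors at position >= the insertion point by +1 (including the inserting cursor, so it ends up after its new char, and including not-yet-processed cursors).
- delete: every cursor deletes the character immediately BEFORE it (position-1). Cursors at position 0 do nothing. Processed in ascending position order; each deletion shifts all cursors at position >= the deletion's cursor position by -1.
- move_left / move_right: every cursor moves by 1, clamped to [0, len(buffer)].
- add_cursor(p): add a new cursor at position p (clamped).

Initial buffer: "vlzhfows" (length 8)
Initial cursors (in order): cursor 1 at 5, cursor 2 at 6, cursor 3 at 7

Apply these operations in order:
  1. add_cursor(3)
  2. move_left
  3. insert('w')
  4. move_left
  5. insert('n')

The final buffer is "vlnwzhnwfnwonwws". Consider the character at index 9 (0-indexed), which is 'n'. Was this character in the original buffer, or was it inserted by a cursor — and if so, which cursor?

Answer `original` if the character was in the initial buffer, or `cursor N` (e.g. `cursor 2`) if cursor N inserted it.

After op 1 (add_cursor(3)): buffer="vlzhfows" (len 8), cursors c4@3 c1@5 c2@6 c3@7, authorship ........
After op 2 (move_left): buffer="vlzhfows" (len 8), cursors c4@2 c1@4 c2@5 c3@6, authorship ........
After op 3 (insert('w')): buffer="vlwzhwfwowws" (len 12), cursors c4@3 c1@6 c2@8 c3@10, authorship ..4..1.2.3..
After op 4 (move_left): buffer="vlwzhwfwowws" (len 12), cursors c4@2 c1@5 c2@7 c3@9, authorship ..4..1.2.3..
After op 5 (insert('n')): buffer="vlnwzhnwfnwonwws" (len 16), cursors c4@3 c1@7 c2@10 c3@13, authorship ..44..11.22.33..
Authorship (.=original, N=cursor N): . . 4 4 . . 1 1 . 2 2 . 3 3 . .
Index 9: author = 2

Answer: cursor 2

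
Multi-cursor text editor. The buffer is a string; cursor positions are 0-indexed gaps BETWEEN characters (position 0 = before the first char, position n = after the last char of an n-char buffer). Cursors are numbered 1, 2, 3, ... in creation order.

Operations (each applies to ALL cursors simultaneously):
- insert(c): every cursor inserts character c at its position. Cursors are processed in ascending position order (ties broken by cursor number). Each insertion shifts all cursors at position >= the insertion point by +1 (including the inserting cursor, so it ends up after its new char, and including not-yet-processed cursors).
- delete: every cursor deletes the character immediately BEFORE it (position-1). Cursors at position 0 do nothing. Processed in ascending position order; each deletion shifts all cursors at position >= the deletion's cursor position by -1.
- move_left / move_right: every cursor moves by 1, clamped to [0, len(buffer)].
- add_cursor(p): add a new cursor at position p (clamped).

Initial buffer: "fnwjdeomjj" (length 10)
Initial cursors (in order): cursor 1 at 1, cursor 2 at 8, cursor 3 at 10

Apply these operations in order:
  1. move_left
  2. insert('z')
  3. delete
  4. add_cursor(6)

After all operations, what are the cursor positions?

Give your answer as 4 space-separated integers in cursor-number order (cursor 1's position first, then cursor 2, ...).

Answer: 0 7 9 6

Derivation:
After op 1 (move_left): buffer="fnwjdeomjj" (len 10), cursors c1@0 c2@7 c3@9, authorship ..........
After op 2 (insert('z')): buffer="zfnwjdeozmjzj" (len 13), cursors c1@1 c2@9 c3@12, authorship 1.......2..3.
After op 3 (delete): buffer="fnwjdeomjj" (len 10), cursors c1@0 c2@7 c3@9, authorship ..........
After op 4 (add_cursor(6)): buffer="fnwjdeomjj" (len 10), cursors c1@0 c4@6 c2@7 c3@9, authorship ..........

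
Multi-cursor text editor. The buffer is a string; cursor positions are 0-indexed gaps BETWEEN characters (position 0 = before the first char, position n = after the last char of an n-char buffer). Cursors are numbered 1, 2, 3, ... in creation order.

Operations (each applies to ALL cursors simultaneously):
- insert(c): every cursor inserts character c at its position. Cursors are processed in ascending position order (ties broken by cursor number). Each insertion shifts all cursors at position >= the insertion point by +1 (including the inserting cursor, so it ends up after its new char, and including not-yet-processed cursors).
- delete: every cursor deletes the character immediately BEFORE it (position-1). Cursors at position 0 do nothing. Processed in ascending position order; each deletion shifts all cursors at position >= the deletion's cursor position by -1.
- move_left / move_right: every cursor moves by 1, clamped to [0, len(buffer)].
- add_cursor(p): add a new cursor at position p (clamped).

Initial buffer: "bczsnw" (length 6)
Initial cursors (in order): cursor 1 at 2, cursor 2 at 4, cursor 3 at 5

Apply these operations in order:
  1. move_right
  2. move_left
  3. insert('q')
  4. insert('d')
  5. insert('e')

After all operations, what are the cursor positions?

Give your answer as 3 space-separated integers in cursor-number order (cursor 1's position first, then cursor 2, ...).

After op 1 (move_right): buffer="bczsnw" (len 6), cursors c1@3 c2@5 c3@6, authorship ......
After op 2 (move_left): buffer="bczsnw" (len 6), cursors c1@2 c2@4 c3@5, authorship ......
After op 3 (insert('q')): buffer="bcqzsqnqw" (len 9), cursors c1@3 c2@6 c3@8, authorship ..1..2.3.
After op 4 (insert('d')): buffer="bcqdzsqdnqdw" (len 12), cursors c1@4 c2@8 c3@11, authorship ..11..22.33.
After op 5 (insert('e')): buffer="bcqdezsqdenqdew" (len 15), cursors c1@5 c2@10 c3@14, authorship ..111..222.333.

Answer: 5 10 14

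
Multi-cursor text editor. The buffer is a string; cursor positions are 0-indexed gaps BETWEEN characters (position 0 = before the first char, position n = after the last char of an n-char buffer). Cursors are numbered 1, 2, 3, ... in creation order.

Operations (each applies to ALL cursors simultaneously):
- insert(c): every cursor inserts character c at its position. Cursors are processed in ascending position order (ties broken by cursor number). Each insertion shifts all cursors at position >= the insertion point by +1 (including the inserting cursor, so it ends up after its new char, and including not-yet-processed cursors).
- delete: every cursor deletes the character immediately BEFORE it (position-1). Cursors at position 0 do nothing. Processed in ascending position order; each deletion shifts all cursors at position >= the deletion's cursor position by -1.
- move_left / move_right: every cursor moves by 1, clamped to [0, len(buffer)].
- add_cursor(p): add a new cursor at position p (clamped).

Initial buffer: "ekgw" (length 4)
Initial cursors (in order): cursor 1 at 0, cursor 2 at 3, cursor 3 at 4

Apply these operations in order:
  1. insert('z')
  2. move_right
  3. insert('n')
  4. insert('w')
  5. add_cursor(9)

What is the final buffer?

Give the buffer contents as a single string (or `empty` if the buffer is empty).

After op 1 (insert('z')): buffer="zekgzwz" (len 7), cursors c1@1 c2@5 c3@7, authorship 1...2.3
After op 2 (move_right): buffer="zekgzwz" (len 7), cursors c1@2 c2@6 c3@7, authorship 1...2.3
After op 3 (insert('n')): buffer="zenkgzwnzn" (len 10), cursors c1@3 c2@8 c3@10, authorship 1.1..2.233
After op 4 (insert('w')): buffer="zenwkgzwnwznw" (len 13), cursors c1@4 c2@10 c3@13, authorship 1.11..2.22333
After op 5 (add_cursor(9)): buffer="zenwkgzwnwznw" (len 13), cursors c1@4 c4@9 c2@10 c3@13, authorship 1.11..2.22333

Answer: zenwkgzwnwznw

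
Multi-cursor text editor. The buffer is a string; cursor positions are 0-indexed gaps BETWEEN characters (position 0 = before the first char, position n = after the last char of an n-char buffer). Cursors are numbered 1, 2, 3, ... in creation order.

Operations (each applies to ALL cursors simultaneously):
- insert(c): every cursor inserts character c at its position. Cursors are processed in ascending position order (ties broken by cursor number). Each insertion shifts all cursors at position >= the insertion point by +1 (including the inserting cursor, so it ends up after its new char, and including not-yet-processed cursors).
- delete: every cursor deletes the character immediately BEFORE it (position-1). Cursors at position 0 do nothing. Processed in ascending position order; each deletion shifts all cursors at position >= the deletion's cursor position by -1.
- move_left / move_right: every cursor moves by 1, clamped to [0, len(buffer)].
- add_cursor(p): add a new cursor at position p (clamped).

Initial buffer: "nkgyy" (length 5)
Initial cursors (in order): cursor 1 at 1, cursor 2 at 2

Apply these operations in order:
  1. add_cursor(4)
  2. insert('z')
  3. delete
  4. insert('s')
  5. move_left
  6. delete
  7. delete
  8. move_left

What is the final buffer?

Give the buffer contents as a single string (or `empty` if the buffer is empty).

Answer: ssy

Derivation:
After op 1 (add_cursor(4)): buffer="nkgyy" (len 5), cursors c1@1 c2@2 c3@4, authorship .....
After op 2 (insert('z')): buffer="nzkzgyzy" (len 8), cursors c1@2 c2@4 c3@7, authorship .1.2..3.
After op 3 (delete): buffer="nkgyy" (len 5), cursors c1@1 c2@2 c3@4, authorship .....
After op 4 (insert('s')): buffer="nsksgysy" (len 8), cursors c1@2 c2@4 c3@7, authorship .1.2..3.
After op 5 (move_left): buffer="nsksgysy" (len 8), cursors c1@1 c2@3 c3@6, authorship .1.2..3.
After op 6 (delete): buffer="ssgsy" (len 5), cursors c1@0 c2@1 c3@3, authorship 12.3.
After op 7 (delete): buffer="ssy" (len 3), cursors c1@0 c2@0 c3@1, authorship 23.
After op 8 (move_left): buffer="ssy" (len 3), cursors c1@0 c2@0 c3@0, authorship 23.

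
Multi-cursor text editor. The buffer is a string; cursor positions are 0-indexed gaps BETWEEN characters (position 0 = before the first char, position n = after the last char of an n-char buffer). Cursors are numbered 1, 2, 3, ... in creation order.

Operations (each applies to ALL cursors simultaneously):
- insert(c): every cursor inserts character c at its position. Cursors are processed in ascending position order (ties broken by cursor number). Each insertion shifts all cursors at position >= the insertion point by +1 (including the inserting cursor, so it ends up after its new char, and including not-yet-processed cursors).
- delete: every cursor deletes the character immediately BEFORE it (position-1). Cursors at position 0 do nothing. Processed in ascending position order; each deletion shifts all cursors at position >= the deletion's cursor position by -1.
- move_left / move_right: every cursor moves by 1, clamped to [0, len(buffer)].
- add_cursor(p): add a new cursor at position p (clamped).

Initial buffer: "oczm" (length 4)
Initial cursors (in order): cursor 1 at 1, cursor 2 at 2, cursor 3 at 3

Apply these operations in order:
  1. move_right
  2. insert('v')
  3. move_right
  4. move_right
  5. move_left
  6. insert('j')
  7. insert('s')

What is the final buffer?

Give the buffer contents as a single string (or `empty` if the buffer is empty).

Answer: ocvzjsvmjjssv

Derivation:
After op 1 (move_right): buffer="oczm" (len 4), cursors c1@2 c2@3 c3@4, authorship ....
After op 2 (insert('v')): buffer="ocvzvmv" (len 7), cursors c1@3 c2@5 c3@7, authorship ..1.2.3
After op 3 (move_right): buffer="ocvzvmv" (len 7), cursors c1@4 c2@6 c3@7, authorship ..1.2.3
After op 4 (move_right): buffer="ocvzvmv" (len 7), cursors c1@5 c2@7 c3@7, authorship ..1.2.3
After op 5 (move_left): buffer="ocvzvmv" (len 7), cursors c1@4 c2@6 c3@6, authorship ..1.2.3
After op 6 (insert('j')): buffer="ocvzjvmjjv" (len 10), cursors c1@5 c2@9 c3@9, authorship ..1.12.233
After op 7 (insert('s')): buffer="ocvzjsvmjjssv" (len 13), cursors c1@6 c2@12 c3@12, authorship ..1.112.23233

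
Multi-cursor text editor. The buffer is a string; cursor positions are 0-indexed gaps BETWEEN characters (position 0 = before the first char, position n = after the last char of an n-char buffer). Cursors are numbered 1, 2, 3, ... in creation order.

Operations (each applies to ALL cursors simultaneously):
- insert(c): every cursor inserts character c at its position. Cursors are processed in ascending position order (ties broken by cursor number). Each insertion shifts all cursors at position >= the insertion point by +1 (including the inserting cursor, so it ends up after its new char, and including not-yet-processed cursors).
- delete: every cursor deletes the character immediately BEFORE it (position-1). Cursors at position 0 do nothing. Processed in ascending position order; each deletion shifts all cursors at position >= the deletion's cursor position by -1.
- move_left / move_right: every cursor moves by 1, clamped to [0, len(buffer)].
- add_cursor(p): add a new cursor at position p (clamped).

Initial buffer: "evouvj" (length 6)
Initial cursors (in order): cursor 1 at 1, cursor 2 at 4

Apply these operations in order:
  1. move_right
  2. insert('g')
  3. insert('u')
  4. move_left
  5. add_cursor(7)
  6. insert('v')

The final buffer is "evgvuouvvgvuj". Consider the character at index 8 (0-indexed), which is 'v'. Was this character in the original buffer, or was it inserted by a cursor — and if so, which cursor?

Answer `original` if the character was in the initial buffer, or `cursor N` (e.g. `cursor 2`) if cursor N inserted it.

Answer: cursor 3

Derivation:
After op 1 (move_right): buffer="evouvj" (len 6), cursors c1@2 c2@5, authorship ......
After op 2 (insert('g')): buffer="evgouvgj" (len 8), cursors c1@3 c2@7, authorship ..1...2.
After op 3 (insert('u')): buffer="evguouvguj" (len 10), cursors c1@4 c2@9, authorship ..11...22.
After op 4 (move_left): buffer="evguouvguj" (len 10), cursors c1@3 c2@8, authorship ..11...22.
After op 5 (add_cursor(7)): buffer="evguouvguj" (len 10), cursors c1@3 c3@7 c2@8, authorship ..11...22.
After op 6 (insert('v')): buffer="evgvuouvvgvuj" (len 13), cursors c1@4 c3@9 c2@11, authorship ..111...3222.
Authorship (.=original, N=cursor N): . . 1 1 1 . . . 3 2 2 2 .
Index 8: author = 3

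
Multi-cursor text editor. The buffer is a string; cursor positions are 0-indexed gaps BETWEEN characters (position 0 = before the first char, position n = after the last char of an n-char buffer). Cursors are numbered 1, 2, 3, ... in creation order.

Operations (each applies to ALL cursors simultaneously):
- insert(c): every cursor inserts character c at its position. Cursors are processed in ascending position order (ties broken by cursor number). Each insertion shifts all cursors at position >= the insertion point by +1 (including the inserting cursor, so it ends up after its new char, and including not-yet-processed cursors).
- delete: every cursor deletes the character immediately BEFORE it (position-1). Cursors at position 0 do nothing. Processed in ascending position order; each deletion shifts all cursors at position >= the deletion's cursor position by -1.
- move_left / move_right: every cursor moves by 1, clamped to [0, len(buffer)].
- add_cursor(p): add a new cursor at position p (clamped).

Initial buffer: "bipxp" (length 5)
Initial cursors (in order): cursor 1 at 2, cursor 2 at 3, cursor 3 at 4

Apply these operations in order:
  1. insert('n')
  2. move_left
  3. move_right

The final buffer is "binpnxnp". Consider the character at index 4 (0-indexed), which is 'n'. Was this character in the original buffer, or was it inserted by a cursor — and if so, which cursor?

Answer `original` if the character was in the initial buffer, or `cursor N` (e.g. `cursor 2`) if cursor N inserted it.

Answer: cursor 2

Derivation:
After op 1 (insert('n')): buffer="binpnxnp" (len 8), cursors c1@3 c2@5 c3@7, authorship ..1.2.3.
After op 2 (move_left): buffer="binpnxnp" (len 8), cursors c1@2 c2@4 c3@6, authorship ..1.2.3.
After op 3 (move_right): buffer="binpnxnp" (len 8), cursors c1@3 c2@5 c3@7, authorship ..1.2.3.
Authorship (.=original, N=cursor N): . . 1 . 2 . 3 .
Index 4: author = 2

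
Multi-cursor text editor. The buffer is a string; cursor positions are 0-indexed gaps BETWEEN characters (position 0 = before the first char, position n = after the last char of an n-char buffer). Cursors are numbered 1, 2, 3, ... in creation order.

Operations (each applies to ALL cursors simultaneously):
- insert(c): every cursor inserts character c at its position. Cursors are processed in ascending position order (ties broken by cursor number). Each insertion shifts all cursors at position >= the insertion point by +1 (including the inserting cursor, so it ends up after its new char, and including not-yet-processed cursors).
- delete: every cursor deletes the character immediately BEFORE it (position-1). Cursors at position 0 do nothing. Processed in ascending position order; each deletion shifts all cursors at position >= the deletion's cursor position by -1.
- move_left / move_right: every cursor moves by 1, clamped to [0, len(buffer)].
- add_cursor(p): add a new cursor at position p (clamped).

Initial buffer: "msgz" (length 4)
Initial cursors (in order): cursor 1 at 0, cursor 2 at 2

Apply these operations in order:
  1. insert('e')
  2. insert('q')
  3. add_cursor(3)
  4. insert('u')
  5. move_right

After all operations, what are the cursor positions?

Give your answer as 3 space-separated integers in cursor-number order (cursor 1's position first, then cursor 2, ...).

Answer: 4 10 6

Derivation:
After op 1 (insert('e')): buffer="emsegz" (len 6), cursors c1@1 c2@4, authorship 1..2..
After op 2 (insert('q')): buffer="eqmseqgz" (len 8), cursors c1@2 c2@6, authorship 11..22..
After op 3 (add_cursor(3)): buffer="eqmseqgz" (len 8), cursors c1@2 c3@3 c2@6, authorship 11..22..
After op 4 (insert('u')): buffer="equmusequgz" (len 11), cursors c1@3 c3@5 c2@9, authorship 111.3.222..
After op 5 (move_right): buffer="equmusequgz" (len 11), cursors c1@4 c3@6 c2@10, authorship 111.3.222..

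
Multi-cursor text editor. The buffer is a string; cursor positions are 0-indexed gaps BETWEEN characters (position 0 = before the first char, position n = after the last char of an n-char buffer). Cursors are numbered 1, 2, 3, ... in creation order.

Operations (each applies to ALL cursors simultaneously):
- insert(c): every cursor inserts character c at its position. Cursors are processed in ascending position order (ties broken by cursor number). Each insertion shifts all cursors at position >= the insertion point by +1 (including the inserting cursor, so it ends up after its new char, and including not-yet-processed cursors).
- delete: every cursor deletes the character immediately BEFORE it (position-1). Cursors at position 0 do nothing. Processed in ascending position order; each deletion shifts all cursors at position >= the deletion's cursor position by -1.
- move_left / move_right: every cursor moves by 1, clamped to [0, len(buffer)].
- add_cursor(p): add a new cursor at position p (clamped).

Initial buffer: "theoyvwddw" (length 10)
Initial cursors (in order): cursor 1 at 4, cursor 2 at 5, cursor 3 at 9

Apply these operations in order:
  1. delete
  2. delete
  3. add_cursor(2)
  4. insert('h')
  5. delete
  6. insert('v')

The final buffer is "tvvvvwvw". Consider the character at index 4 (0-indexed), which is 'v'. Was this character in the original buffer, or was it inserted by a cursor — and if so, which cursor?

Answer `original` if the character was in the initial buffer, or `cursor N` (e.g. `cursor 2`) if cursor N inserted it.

Answer: cursor 4

Derivation:
After op 1 (delete): buffer="thevwdw" (len 7), cursors c1@3 c2@3 c3@6, authorship .......
After op 2 (delete): buffer="tvww" (len 4), cursors c1@1 c2@1 c3@3, authorship ....
After op 3 (add_cursor(2)): buffer="tvww" (len 4), cursors c1@1 c2@1 c4@2 c3@3, authorship ....
After op 4 (insert('h')): buffer="thhvhwhw" (len 8), cursors c1@3 c2@3 c4@5 c3@7, authorship .12.4.3.
After op 5 (delete): buffer="tvww" (len 4), cursors c1@1 c2@1 c4@2 c3@3, authorship ....
After op 6 (insert('v')): buffer="tvvvvwvw" (len 8), cursors c1@3 c2@3 c4@5 c3@7, authorship .12.4.3.
Authorship (.=original, N=cursor N): . 1 2 . 4 . 3 .
Index 4: author = 4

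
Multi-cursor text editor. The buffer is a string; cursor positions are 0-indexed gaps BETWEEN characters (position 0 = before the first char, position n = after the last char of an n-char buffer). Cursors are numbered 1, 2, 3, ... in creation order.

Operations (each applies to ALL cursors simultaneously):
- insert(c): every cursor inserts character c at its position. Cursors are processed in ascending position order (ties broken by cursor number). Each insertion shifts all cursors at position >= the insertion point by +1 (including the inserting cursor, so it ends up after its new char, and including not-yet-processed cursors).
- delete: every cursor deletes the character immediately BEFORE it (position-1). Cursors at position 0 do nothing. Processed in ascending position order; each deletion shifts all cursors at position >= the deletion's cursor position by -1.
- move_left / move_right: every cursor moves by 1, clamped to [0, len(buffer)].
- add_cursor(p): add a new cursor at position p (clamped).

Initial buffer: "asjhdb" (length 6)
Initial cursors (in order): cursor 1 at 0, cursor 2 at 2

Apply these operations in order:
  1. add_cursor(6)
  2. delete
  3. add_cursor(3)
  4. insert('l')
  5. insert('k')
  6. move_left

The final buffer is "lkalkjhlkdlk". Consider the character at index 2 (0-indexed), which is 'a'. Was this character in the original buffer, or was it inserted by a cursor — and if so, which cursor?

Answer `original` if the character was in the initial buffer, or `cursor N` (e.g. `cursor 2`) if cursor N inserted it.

Answer: original

Derivation:
After op 1 (add_cursor(6)): buffer="asjhdb" (len 6), cursors c1@0 c2@2 c3@6, authorship ......
After op 2 (delete): buffer="ajhd" (len 4), cursors c1@0 c2@1 c3@4, authorship ....
After op 3 (add_cursor(3)): buffer="ajhd" (len 4), cursors c1@0 c2@1 c4@3 c3@4, authorship ....
After op 4 (insert('l')): buffer="laljhldl" (len 8), cursors c1@1 c2@3 c4@6 c3@8, authorship 1.2..4.3
After op 5 (insert('k')): buffer="lkalkjhlkdlk" (len 12), cursors c1@2 c2@5 c4@9 c3@12, authorship 11.22..44.33
After op 6 (move_left): buffer="lkalkjhlkdlk" (len 12), cursors c1@1 c2@4 c4@8 c3@11, authorship 11.22..44.33
Authorship (.=original, N=cursor N): 1 1 . 2 2 . . 4 4 . 3 3
Index 2: author = original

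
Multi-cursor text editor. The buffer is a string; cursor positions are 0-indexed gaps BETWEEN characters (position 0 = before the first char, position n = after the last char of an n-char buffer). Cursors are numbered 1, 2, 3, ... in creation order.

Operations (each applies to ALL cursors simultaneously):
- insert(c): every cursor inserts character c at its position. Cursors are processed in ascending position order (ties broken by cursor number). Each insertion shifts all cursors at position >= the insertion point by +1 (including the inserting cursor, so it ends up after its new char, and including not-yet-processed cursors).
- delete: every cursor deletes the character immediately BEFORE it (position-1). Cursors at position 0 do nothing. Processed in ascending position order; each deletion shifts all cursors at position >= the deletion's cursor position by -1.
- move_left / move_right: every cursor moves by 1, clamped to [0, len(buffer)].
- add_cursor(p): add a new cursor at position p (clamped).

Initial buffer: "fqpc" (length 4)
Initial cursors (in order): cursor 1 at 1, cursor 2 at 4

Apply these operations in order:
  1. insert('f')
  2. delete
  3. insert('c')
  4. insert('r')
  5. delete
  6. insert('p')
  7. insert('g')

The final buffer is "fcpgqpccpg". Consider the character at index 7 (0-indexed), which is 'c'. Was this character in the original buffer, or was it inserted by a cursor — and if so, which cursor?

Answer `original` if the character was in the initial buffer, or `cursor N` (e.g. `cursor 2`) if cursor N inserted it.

Answer: cursor 2

Derivation:
After op 1 (insert('f')): buffer="ffqpcf" (len 6), cursors c1@2 c2@6, authorship .1...2
After op 2 (delete): buffer="fqpc" (len 4), cursors c1@1 c2@4, authorship ....
After op 3 (insert('c')): buffer="fcqpcc" (len 6), cursors c1@2 c2@6, authorship .1...2
After op 4 (insert('r')): buffer="fcrqpccr" (len 8), cursors c1@3 c2@8, authorship .11...22
After op 5 (delete): buffer="fcqpcc" (len 6), cursors c1@2 c2@6, authorship .1...2
After op 6 (insert('p')): buffer="fcpqpccp" (len 8), cursors c1@3 c2@8, authorship .11...22
After op 7 (insert('g')): buffer="fcpgqpccpg" (len 10), cursors c1@4 c2@10, authorship .111...222
Authorship (.=original, N=cursor N): . 1 1 1 . . . 2 2 2
Index 7: author = 2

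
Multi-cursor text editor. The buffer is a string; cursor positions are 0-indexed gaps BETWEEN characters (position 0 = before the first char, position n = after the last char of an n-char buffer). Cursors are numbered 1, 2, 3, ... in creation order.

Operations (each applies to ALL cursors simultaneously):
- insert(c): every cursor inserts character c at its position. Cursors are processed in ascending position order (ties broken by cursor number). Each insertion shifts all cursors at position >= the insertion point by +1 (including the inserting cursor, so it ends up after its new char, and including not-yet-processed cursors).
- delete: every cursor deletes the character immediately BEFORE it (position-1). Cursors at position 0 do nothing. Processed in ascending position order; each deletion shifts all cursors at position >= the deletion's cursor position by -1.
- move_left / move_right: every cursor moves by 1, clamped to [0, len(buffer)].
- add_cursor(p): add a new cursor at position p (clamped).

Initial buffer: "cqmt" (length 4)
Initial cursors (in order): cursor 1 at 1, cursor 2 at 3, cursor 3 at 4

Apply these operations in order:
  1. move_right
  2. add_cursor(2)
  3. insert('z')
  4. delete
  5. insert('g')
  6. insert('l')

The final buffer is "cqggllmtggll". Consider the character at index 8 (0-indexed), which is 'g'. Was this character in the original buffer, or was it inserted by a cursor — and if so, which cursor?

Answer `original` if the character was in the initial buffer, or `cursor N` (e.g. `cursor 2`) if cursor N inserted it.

After op 1 (move_right): buffer="cqmt" (len 4), cursors c1@2 c2@4 c3@4, authorship ....
After op 2 (add_cursor(2)): buffer="cqmt" (len 4), cursors c1@2 c4@2 c2@4 c3@4, authorship ....
After op 3 (insert('z')): buffer="cqzzmtzz" (len 8), cursors c1@4 c4@4 c2@8 c3@8, authorship ..14..23
After op 4 (delete): buffer="cqmt" (len 4), cursors c1@2 c4@2 c2@4 c3@4, authorship ....
After op 5 (insert('g')): buffer="cqggmtgg" (len 8), cursors c1@4 c4@4 c2@8 c3@8, authorship ..14..23
After op 6 (insert('l')): buffer="cqggllmtggll" (len 12), cursors c1@6 c4@6 c2@12 c3@12, authorship ..1414..2323
Authorship (.=original, N=cursor N): . . 1 4 1 4 . . 2 3 2 3
Index 8: author = 2

Answer: cursor 2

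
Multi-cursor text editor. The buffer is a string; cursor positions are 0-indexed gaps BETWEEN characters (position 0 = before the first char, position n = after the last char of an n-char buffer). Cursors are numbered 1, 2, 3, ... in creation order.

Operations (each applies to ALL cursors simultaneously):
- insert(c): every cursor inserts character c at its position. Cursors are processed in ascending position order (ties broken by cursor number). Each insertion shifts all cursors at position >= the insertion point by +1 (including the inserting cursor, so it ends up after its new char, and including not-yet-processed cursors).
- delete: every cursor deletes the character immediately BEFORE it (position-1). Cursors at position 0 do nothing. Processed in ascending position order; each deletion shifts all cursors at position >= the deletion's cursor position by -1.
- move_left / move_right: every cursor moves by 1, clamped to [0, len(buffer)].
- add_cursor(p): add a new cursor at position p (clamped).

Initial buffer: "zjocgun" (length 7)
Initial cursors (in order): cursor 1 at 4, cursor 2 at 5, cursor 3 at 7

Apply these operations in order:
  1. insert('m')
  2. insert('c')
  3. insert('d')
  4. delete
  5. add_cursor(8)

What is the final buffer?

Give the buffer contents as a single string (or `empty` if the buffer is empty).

Answer: zjocmcgmcunmc

Derivation:
After op 1 (insert('m')): buffer="zjocmgmunm" (len 10), cursors c1@5 c2@7 c3@10, authorship ....1.2..3
After op 2 (insert('c')): buffer="zjocmcgmcunmc" (len 13), cursors c1@6 c2@9 c3@13, authorship ....11.22..33
After op 3 (insert('d')): buffer="zjocmcdgmcdunmcd" (len 16), cursors c1@7 c2@11 c3@16, authorship ....111.222..333
After op 4 (delete): buffer="zjocmcgmcunmc" (len 13), cursors c1@6 c2@9 c3@13, authorship ....11.22..33
After op 5 (add_cursor(8)): buffer="zjocmcgmcunmc" (len 13), cursors c1@6 c4@8 c2@9 c3@13, authorship ....11.22..33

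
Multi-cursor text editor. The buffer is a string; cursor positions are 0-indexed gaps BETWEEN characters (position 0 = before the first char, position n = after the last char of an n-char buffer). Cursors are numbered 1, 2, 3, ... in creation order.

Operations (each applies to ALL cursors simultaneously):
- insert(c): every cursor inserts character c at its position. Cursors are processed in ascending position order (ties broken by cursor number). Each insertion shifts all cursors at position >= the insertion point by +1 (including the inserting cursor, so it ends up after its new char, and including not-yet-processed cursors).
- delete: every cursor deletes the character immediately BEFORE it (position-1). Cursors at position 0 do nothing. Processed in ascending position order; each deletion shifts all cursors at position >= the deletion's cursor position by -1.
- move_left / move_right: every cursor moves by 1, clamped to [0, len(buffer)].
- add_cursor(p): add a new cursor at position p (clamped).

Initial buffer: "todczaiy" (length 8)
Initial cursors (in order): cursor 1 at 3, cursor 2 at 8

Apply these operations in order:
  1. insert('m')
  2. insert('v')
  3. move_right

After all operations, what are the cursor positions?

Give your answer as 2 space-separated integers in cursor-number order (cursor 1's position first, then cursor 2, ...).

After op 1 (insert('m')): buffer="todmczaiym" (len 10), cursors c1@4 c2@10, authorship ...1.....2
After op 2 (insert('v')): buffer="todmvczaiymv" (len 12), cursors c1@5 c2@12, authorship ...11.....22
After op 3 (move_right): buffer="todmvczaiymv" (len 12), cursors c1@6 c2@12, authorship ...11.....22

Answer: 6 12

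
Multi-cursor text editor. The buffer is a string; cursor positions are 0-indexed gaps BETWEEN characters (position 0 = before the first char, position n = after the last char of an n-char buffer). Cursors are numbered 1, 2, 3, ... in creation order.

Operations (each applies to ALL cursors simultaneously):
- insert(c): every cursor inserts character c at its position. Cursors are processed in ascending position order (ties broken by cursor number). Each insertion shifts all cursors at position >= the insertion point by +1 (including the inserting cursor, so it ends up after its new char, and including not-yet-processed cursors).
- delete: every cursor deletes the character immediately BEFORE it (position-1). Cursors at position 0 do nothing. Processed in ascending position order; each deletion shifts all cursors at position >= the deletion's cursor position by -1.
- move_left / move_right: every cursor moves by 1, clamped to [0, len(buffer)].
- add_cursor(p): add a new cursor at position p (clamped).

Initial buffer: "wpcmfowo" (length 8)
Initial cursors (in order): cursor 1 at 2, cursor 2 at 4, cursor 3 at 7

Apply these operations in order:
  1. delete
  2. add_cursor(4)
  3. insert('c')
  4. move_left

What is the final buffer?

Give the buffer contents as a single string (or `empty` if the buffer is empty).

After op 1 (delete): buffer="wcfoo" (len 5), cursors c1@1 c2@2 c3@4, authorship .....
After op 2 (add_cursor(4)): buffer="wcfoo" (len 5), cursors c1@1 c2@2 c3@4 c4@4, authorship .....
After op 3 (insert('c')): buffer="wcccfocco" (len 9), cursors c1@2 c2@4 c3@8 c4@8, authorship .1.2..34.
After op 4 (move_left): buffer="wcccfocco" (len 9), cursors c1@1 c2@3 c3@7 c4@7, authorship .1.2..34.

Answer: wcccfocco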